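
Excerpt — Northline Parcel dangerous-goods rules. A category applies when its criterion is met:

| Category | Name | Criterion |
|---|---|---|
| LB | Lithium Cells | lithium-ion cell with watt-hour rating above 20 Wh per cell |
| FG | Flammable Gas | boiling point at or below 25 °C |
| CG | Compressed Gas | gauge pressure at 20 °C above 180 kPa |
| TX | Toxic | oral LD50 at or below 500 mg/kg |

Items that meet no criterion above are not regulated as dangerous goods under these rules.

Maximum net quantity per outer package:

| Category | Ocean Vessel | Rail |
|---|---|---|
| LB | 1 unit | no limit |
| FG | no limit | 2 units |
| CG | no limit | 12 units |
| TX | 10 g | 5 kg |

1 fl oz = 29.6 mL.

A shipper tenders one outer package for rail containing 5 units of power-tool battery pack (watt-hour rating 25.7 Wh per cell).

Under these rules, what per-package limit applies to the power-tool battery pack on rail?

Power-tool battery pack: watt-hour rating 25.7 Wh per cell > 20 Wh per cell → Category LB (Lithium Cells).
The rail limit for Category LB is no limit.

no limit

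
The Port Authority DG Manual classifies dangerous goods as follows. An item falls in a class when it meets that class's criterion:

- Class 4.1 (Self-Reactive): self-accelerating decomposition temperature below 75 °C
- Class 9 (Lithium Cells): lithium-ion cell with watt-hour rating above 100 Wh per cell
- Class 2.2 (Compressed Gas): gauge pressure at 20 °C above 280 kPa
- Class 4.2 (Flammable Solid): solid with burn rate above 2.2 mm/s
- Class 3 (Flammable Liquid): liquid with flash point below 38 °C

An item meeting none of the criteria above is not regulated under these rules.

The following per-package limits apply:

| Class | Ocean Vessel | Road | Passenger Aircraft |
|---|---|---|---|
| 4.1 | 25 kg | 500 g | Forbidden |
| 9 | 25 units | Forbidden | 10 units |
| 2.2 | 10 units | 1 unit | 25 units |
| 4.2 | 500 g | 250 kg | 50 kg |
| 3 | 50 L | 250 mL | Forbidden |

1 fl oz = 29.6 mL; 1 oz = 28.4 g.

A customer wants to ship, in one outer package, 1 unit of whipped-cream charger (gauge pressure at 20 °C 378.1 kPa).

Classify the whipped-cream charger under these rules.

Class 2.2

The whipped-cream charger has gauge pressure at 20 °C 378.1 kPa, which is > 280 kPa, so it is Class 2.2 (Compressed Gas).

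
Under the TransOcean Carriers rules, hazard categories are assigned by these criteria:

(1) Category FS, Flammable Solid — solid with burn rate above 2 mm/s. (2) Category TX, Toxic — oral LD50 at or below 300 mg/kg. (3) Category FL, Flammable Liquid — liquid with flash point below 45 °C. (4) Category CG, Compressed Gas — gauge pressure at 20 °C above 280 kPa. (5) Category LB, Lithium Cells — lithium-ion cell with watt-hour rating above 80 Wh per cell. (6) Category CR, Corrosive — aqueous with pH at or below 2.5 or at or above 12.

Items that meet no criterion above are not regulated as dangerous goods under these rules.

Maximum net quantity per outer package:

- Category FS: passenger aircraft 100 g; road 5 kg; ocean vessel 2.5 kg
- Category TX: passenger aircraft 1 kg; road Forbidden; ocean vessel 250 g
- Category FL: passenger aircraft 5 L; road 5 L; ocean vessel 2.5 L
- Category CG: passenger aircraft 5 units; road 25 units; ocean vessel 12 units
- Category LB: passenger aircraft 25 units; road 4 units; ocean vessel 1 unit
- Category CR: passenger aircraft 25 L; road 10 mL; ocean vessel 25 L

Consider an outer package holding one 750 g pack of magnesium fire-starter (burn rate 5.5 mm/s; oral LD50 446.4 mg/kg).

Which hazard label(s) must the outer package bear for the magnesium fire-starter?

With burn rate 5.5 mm/s (> 2 mm/s), the magnesium fire-starter falls in Category FS.
Only the Category FS label is required.

Category FS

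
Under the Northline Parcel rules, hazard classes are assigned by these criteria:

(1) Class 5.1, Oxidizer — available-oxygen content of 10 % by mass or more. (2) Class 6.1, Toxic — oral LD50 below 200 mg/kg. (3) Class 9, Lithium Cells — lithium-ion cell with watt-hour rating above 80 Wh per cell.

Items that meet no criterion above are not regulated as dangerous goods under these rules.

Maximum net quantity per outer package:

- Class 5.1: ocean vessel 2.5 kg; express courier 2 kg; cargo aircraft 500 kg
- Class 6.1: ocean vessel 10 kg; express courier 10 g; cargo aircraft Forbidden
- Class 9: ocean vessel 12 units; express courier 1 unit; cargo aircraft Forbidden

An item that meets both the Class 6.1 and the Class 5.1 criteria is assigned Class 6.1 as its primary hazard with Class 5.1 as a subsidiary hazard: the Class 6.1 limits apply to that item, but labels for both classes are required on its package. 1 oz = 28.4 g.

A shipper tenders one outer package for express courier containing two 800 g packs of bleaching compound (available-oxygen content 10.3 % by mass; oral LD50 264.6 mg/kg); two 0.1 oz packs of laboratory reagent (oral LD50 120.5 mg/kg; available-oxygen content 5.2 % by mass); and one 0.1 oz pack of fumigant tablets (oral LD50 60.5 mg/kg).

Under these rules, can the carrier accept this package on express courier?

Available-oxygen content 10.3 % by mass meets the Class 5.1 criterion (Oxidizer), so the bleaching compound is Class 5.1.
Laboratory reagent: oral LD50 120.5 mg/kg < 200 mg/kg → Class 6.1 (Toxic).
Oral LD50 60.5 mg/kg meets the Class 6.1 criterion (Toxic), so the fumigant tablets are Class 6.1.
Class 5.1 quantity: two 800 g packs = 1.6 kg.
1.6 kg is within the express courier limit of 2 kg for Class 5.1.
Class 6.1 net quantity: (two 0.1 oz packs = 5.68 g) + (one 0.1 oz pack = 2.84 g) = 8.52 g.
8.52 g is within the express courier limit of 10 g for Class 6.1.
Every hazard class is within its express courier limit and no segregation rule is violated.

Yes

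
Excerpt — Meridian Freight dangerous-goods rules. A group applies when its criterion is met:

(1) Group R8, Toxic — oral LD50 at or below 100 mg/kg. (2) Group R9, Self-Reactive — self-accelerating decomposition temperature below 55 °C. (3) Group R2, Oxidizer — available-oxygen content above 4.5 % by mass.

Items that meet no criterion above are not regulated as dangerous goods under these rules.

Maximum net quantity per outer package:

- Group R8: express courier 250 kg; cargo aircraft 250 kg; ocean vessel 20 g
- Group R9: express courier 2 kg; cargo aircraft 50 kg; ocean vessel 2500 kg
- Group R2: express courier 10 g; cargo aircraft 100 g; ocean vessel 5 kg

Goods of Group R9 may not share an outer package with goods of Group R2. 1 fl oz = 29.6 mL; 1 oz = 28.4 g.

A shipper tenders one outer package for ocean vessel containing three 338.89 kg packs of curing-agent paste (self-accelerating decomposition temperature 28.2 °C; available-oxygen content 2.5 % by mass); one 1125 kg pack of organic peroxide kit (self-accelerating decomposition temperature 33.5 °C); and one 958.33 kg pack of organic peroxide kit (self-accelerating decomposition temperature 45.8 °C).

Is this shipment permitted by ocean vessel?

No

Curing-agent paste: self-accelerating decomposition temperature 28.2 °C < 55 °C → Group R9 (Self-Reactive).
With self-accelerating decomposition temperature 33.5 °C (< 55 °C), the organic peroxide kit falls in Group R9.
Self-accelerating decomposition temperature 45.8 °C meets the Group R9 criterion (Self-Reactive), so the organic peroxide kit is Group R9.
Total Group R9: (three 338.89 kg packs = 1016.67 kg) + 1125 kg + 958.33 kg = 3100 kg.
3100 kg exceeds the ocean vessel limit of 2500 kg for Group R9.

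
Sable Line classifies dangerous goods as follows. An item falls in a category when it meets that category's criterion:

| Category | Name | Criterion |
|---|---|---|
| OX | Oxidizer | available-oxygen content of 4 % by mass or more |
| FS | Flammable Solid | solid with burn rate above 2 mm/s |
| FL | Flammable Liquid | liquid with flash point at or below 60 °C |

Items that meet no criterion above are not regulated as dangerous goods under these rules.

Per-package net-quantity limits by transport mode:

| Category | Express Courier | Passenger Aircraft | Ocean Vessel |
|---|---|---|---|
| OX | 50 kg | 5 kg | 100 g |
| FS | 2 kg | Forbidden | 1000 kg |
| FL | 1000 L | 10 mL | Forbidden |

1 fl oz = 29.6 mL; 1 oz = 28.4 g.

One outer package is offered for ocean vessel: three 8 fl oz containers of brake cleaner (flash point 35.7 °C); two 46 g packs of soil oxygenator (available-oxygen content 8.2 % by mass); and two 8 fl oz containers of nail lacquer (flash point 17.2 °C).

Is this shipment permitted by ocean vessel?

Brake cleaner: flash point 35.7 °C ≤ 60 °C → Category FL (Flammable Liquid).
Available-oxygen content 8.2 % by mass meets the Category OX criterion (Oxidizer), so the soil oxygenator is Category OX.
Nail lacquer: flash point 17.2 °C ≤ 60 °C → Category FL (Flammable Liquid).
Category OX quantity: two 46 g packs = 92 g.
92 g ≤ 100 g (ocean vessel limit, Category OX) — within limit.
Category FL net quantity: (three 8 fl oz containers = 710.4 mL) + (two 8 fl oz containers = 473.6 mL) = 1.184 L.
Category FL is Forbidden by ocean vessel.

No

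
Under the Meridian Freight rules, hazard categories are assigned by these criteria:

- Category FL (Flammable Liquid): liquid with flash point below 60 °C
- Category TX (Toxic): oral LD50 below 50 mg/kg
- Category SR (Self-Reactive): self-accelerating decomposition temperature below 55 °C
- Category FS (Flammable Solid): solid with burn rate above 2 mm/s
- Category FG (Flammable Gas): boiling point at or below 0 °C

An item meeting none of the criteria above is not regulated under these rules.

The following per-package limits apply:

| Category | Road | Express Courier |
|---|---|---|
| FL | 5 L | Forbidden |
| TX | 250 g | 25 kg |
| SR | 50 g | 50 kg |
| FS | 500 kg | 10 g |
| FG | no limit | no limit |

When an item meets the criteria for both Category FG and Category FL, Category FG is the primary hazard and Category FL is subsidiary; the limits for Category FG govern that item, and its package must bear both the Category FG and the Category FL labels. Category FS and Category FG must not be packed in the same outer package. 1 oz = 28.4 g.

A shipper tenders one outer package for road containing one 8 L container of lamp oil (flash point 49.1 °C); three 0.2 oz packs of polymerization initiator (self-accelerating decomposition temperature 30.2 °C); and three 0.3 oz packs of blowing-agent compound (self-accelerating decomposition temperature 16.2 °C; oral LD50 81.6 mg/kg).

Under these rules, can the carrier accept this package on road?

No

With flash point 49.1 °C (< 60 °C), the lamp oil falls in Category FL.
Self-accelerating decomposition temperature 30.2 °C meets the Category SR criterion (Self-Reactive), so the polymerization initiator is Category SR.
The blowing-agent compound has self-accelerating decomposition temperature 16.2 °C, which is < 55 °C, so it is Category SR (Self-Reactive).
Category SR net quantity: (three 0.2 oz packs = 17.04 g) + (three 0.3 oz packs = 25.56 g) = 42.6 g.
42.6 g is within the road limit of 50 g for Category SR.
Category FL quantity: 8 L.
8 L > 5 L (road limit, Category FL) — over the limit.
The segregation rule (Category FS with Category FG) does not apply to Category SR with Category FL.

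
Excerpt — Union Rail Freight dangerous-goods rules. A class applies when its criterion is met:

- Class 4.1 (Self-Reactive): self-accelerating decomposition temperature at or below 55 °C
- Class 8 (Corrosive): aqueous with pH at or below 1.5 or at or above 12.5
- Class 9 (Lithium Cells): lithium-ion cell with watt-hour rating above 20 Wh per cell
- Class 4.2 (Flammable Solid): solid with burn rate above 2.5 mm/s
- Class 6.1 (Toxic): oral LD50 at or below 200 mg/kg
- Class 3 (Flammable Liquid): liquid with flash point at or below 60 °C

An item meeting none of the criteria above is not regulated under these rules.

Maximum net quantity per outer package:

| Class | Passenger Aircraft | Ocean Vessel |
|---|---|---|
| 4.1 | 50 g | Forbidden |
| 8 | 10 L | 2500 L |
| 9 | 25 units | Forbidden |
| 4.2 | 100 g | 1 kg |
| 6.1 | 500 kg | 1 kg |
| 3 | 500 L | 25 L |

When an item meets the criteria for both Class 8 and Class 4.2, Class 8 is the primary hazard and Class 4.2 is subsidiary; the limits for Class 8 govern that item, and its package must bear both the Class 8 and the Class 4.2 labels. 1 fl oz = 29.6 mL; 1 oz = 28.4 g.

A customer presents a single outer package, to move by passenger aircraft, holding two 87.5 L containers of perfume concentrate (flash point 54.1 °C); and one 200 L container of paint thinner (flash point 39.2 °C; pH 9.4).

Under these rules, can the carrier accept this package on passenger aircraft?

With flash point 54.1 °C (≤ 60 °C), the perfume concentrate falls in Class 3.
With flash point 39.2 °C (≤ 60 °C), the paint thinner falls in Class 3.
Total Class 3: (two 87.5 L containers = 175 L) + 200 L = 375 L.
375 L is within the passenger aircraft limit of 500 L for Class 3.

Yes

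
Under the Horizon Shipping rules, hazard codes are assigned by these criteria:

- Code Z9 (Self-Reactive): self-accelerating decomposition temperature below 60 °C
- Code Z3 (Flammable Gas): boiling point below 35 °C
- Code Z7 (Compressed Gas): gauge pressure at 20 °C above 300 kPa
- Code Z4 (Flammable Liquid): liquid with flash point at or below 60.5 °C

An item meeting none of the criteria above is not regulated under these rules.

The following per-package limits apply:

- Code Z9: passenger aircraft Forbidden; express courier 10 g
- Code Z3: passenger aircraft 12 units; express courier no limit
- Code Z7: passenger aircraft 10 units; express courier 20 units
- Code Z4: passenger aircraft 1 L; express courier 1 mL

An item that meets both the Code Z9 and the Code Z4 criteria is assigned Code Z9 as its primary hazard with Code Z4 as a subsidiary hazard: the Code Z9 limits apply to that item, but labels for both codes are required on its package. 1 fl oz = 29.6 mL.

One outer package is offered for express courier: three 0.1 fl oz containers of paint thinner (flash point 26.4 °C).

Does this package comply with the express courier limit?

No

The paint thinner has flash point 26.4 °C, which is ≤ 60.5 °C, so it is Code Z4 (Flammable Liquid).
Code Z4 quantity: three 0.1 fl oz containers = 8.88 mL.
8.88 mL > 1 mL (express courier limit, Code Z4) — over the limit.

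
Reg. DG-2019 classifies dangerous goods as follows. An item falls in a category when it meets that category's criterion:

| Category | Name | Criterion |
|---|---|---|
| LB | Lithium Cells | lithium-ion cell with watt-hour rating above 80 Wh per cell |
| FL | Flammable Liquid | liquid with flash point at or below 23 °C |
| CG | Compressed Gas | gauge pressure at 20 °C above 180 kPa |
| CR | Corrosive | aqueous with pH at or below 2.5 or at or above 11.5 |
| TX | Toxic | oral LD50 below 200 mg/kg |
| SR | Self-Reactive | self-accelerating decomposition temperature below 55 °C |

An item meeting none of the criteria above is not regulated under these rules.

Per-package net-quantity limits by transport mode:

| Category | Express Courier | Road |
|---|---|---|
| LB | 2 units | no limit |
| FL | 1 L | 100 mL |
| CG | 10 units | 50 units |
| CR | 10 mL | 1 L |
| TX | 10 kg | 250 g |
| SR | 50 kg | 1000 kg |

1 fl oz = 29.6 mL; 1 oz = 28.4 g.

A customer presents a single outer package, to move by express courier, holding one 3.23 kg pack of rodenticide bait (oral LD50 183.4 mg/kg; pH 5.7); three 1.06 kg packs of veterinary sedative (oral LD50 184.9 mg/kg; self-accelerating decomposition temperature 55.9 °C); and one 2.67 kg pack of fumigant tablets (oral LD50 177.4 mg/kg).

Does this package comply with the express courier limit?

Yes

With oral LD50 183.4 mg/kg (< 200 mg/kg), the rodenticide bait falls in Category TX.
The veterinary sedative has oral LD50 184.9 mg/kg, which is < 200 mg/kg, so it is Category TX (Toxic).
Oral LD50 177.4 mg/kg meets the Category TX criterion (Toxic), so the fumigant tablets are Category TX.
Total Category TX: 3.23 kg + (three 1.06 kg packs = 3.18 kg) + 2.67 kg = 9.08 kg.
That is within the Category TX express courier limit of 10 kg.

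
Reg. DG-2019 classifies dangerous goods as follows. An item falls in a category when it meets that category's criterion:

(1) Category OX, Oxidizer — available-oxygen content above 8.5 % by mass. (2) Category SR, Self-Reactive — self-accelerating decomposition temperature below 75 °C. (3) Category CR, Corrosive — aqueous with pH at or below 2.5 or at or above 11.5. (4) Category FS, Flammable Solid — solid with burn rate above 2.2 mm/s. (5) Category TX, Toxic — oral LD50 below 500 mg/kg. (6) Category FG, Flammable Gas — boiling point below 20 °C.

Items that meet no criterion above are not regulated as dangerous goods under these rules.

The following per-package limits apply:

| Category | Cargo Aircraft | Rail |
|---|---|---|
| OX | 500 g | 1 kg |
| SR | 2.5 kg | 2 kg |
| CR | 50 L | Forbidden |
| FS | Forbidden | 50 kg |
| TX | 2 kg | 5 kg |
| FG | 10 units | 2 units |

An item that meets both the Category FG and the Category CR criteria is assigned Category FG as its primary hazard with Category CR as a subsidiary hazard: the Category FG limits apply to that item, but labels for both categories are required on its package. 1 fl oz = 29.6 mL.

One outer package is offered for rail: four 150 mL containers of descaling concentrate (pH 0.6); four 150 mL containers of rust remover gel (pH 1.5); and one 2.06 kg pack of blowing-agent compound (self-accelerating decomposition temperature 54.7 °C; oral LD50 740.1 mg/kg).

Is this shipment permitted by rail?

pH 0.6 meets the Category CR criterion (Corrosive), so the descaling concentrate is Category CR.
With pH 1.5 (≤ 2.5), the rust remover gel falls in Category CR.
With self-accelerating decomposition temperature 54.7 °C (< 75 °C), the blowing-agent compound falls in Category SR.
Category CR net quantity: (four 150 mL containers = 600 mL) + (four 150 mL containers = 600 mL) = 1.2 L.
By rail, Category CR is Forbidden regardless of quantity.
Category SR quantity: 2.06 kg.
2.06 kg > 2 kg (rail limit, Category SR) — over the limit.

No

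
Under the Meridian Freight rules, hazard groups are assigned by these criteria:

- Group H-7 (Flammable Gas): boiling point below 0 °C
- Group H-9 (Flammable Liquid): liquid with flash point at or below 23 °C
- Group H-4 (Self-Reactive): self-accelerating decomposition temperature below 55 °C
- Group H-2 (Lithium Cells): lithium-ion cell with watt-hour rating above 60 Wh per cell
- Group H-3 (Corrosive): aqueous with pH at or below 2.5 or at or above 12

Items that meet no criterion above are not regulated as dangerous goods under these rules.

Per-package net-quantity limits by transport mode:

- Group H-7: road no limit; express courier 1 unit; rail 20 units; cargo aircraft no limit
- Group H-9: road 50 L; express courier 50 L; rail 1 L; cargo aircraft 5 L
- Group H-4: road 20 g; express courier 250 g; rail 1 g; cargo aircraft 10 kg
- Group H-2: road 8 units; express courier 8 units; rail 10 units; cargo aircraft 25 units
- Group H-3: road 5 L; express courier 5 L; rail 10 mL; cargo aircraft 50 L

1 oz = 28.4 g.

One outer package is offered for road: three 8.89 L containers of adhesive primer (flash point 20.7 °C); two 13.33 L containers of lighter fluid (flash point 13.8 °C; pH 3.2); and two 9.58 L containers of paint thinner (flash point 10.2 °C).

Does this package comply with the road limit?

With flash point 20.7 °C (≤ 23 °C), the adhesive primer falls in Group H-9.
With flash point 13.8 °C (≤ 23 °C), the lighter fluid falls in Group H-9.
The paint thinner has flash point 10.2 °C, which is ≤ 23 °C, so it is Group H-9 (Flammable Liquid).
Group H-9 net quantity: (three 8.89 L containers = 26.67 L) + (two 13.33 L containers = 26.66 L) + (two 9.58 L containers = 19.16 L) = 72.49 L.
That exceeds the Group H-9 road limit of 50 L.

No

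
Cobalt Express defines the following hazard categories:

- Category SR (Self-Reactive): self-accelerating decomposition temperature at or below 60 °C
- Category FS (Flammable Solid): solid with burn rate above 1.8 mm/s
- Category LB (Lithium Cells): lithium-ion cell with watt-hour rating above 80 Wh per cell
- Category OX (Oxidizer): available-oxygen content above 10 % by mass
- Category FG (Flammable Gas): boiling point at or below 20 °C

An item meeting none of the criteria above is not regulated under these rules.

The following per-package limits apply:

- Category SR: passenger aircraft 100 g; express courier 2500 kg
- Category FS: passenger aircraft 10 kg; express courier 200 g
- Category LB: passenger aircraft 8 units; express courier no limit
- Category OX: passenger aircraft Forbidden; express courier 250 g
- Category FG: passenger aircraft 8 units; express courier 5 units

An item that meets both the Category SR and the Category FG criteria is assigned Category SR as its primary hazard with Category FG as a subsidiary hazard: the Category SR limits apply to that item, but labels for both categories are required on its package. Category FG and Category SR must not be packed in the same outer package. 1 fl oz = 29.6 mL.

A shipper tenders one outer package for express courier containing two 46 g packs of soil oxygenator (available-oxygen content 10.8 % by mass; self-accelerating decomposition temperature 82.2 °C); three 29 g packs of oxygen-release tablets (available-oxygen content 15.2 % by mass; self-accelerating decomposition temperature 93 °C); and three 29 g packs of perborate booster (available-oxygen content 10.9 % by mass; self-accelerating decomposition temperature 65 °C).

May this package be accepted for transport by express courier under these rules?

No

With available-oxygen content 10.8 % by mass (> 10 % by mass), the soil oxygenator falls in Category OX.
Available-oxygen content 15.2 % by mass meets the Category OX criterion (Oxidizer), so the oxygen-release tablets are Category OX.
With available-oxygen content 10.9 % by mass (> 10 % by mass), the perborate booster falls in Category OX.
Category OX net quantity: (two 46 g packs = 92 g) + (three 29 g packs = 87 g) + (three 29 g packs = 87 g) = 266 g.
That exceeds the Category OX express courier limit of 250 g.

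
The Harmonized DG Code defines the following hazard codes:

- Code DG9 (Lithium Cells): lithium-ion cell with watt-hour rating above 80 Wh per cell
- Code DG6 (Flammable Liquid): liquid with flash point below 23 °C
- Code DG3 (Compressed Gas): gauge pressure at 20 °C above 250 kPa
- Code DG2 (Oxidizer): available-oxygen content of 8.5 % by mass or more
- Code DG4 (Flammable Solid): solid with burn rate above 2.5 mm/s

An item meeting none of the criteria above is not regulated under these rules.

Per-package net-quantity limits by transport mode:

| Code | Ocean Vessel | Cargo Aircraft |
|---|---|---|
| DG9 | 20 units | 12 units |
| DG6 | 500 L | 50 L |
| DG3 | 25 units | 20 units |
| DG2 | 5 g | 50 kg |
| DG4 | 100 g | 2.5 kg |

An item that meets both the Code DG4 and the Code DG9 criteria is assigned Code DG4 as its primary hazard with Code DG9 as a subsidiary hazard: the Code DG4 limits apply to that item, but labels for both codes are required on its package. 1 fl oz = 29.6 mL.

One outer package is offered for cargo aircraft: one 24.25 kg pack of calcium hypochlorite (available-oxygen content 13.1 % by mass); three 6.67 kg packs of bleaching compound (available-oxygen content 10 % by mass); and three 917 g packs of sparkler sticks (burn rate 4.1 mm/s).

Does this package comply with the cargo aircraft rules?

No

With available-oxygen content 13.1 % by mass (≥ 8.5 % by mass), the calcium hypochlorite falls in Code DG2.
The bleaching compound has available-oxygen content 10 % by mass, which is ≥ 8.5 % by mass, so it is Code DG2 (Oxidizer).
With burn rate 4.1 mm/s (> 2.5 mm/s), the sparkler sticks fall in Code DG4.
Total Code DG2: 24.25 kg + (three 6.67 kg packs = 20.01 kg) = 44.26 kg.
That is within the Code DG2 cargo aircraft limit of 50 kg.
Code DG4 quantity: three 917 g packs = 2.751 kg.
That exceeds the Code DG4 cargo aircraft limit of 2.5 kg.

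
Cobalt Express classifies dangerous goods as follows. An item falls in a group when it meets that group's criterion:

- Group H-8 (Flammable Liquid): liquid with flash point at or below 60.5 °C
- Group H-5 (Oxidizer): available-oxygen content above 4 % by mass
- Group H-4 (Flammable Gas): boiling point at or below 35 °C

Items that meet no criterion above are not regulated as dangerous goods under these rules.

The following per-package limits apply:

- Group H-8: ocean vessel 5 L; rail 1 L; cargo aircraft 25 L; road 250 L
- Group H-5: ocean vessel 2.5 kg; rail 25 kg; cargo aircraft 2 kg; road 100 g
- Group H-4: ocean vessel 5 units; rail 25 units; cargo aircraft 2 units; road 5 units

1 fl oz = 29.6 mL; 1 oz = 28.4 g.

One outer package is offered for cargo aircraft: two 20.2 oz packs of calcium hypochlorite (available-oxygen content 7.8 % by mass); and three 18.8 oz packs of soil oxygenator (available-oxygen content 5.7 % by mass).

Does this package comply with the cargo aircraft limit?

No

With available-oxygen content 7.8 % by mass (> 4 % by mass), the calcium hypochlorite falls in Group H-5.
The soil oxygenator has available-oxygen content 5.7 % by mass, which is > 4 % by mass, so it is Group H-5 (Oxidizer).
Total Group H-5: (two 20.2 oz packs = 1147.36 g) + (three 18.8 oz packs = 1601.76 g) = 2749.12 g.
That exceeds the Group H-5 cargo aircraft limit of 2 kg.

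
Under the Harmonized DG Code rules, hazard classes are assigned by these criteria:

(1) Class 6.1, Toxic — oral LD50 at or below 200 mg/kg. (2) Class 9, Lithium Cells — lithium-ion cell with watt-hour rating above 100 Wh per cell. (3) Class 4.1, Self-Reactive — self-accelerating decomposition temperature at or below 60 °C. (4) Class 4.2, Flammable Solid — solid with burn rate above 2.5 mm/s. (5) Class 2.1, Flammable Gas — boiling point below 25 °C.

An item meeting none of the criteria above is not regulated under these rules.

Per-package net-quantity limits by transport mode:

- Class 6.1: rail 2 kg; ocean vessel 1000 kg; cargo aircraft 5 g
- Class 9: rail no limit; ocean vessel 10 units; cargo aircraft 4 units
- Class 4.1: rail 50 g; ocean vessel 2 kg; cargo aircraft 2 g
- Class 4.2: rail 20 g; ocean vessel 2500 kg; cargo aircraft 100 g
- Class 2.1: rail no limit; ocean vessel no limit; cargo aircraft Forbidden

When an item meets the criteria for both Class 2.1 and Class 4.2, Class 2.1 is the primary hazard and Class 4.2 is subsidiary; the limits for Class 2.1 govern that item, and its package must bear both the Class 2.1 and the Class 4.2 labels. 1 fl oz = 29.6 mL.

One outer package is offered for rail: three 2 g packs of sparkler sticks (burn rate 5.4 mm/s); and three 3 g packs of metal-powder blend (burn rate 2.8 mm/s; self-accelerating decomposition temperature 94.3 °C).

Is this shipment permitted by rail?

The sparkler sticks have burn rate 5.4 mm/s, which is > 2.5 mm/s, so they are Class 4.2 (Flammable Solid).
With burn rate 2.8 mm/s (> 2.5 mm/s), the metal-powder blend falls in Class 4.2.
Class 4.2 net quantity: (three 2 g packs = 6 g) + (three 3 g packs = 9 g) = 15 g.
15 g is within the rail limit of 20 g for Class 4.2.

Yes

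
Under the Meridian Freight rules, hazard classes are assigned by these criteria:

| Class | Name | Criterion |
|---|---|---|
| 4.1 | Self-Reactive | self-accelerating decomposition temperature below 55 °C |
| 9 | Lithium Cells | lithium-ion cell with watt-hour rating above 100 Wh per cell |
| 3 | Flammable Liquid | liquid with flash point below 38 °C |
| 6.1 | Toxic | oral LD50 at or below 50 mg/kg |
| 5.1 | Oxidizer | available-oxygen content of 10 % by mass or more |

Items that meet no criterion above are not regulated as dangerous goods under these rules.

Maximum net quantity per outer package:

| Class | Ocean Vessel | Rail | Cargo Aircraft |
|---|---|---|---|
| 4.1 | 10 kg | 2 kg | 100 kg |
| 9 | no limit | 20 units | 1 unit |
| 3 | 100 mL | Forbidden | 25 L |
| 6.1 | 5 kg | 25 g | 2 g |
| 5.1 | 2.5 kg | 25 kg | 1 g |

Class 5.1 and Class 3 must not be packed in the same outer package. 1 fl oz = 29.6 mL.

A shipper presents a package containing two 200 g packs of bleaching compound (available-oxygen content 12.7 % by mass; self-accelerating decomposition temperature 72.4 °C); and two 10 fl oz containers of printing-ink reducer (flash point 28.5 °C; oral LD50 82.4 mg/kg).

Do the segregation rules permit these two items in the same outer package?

With available-oxygen content 12.7 % by mass (≥ 10 % by mass), the bleaching compound falls in Class 5.1.
The printing-ink reducer has flash point 28.5 °C, which is < 38 °C, so it is Class 3 (Flammable Liquid).
Class 5.1 and Class 3 may not share an outer package.

No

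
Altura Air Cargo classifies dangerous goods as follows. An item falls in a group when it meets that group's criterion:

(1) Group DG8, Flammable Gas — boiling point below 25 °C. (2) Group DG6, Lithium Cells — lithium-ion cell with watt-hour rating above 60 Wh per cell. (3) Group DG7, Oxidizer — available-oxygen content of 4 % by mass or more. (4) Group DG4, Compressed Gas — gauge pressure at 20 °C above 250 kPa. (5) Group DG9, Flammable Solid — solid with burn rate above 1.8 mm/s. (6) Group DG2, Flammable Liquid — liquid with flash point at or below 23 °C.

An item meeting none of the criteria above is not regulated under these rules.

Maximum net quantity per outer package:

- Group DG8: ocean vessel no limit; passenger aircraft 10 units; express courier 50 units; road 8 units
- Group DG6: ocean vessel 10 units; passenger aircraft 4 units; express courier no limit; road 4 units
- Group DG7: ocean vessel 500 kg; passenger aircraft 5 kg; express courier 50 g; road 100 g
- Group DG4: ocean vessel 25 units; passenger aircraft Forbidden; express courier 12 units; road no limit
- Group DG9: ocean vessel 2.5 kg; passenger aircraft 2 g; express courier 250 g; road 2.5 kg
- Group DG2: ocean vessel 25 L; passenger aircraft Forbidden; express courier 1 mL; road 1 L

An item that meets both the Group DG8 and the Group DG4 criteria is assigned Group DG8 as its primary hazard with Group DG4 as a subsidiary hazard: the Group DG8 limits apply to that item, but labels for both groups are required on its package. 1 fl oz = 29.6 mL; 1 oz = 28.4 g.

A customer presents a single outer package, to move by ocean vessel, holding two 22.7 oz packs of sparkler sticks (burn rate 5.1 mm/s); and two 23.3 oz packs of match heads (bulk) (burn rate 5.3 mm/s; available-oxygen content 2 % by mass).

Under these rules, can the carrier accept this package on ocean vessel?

The sparkler sticks have burn rate 5.1 mm/s, which is > 1.8 mm/s, so they are Group DG9 (Flammable Solid).
With burn rate 5.3 mm/s (> 1.8 mm/s), the match heads (bulk) fall in Group DG9.
Group DG9 net quantity: (two 22.7 oz packs = 1289.36 g) + (two 23.3 oz packs = 1323.44 g) = 2612.8 g.
2612.8 g > 2.5 kg (ocean vessel limit, Group DG9) — over the limit.

No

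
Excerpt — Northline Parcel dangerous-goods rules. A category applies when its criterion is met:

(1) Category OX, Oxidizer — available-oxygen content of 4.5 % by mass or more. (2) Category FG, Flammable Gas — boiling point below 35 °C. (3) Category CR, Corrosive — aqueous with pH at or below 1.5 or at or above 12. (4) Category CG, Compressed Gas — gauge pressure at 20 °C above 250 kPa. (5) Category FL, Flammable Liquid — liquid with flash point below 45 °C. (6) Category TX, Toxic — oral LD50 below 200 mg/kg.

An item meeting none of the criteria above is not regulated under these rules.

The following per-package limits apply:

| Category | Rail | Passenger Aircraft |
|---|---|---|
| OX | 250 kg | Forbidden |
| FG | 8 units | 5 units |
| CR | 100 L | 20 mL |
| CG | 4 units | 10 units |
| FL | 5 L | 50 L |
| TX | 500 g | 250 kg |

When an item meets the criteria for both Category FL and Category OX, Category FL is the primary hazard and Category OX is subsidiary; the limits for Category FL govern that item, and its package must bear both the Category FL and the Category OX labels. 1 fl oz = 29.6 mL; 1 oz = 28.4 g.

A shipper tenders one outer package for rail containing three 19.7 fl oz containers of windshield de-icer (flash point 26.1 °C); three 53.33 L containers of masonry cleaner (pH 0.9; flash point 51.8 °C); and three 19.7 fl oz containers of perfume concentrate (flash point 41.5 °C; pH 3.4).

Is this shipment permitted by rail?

Windshield de-icer: flash point 26.1 °C < 45 °C → Category FL (Flammable Liquid).
Masonry cleaner: pH 0.9 ≤ 1.5 → Category CR (Corrosive).
The perfume concentrate has flash point 41.5 °C, which is < 45 °C, so it is Category FL (Flammable Liquid).
Category CR quantity: three 53.33 L containers = 159.99 L.
159.99 L > 100 L (rail limit, Category CR) — over the limit.
Total Category FL: (three 19.7 fl oz containers = 1749.36 mL) + (three 19.7 fl oz containers = 1749.36 mL) = 3498.72 mL.
That is within the Category FL rail limit of 5 L.

No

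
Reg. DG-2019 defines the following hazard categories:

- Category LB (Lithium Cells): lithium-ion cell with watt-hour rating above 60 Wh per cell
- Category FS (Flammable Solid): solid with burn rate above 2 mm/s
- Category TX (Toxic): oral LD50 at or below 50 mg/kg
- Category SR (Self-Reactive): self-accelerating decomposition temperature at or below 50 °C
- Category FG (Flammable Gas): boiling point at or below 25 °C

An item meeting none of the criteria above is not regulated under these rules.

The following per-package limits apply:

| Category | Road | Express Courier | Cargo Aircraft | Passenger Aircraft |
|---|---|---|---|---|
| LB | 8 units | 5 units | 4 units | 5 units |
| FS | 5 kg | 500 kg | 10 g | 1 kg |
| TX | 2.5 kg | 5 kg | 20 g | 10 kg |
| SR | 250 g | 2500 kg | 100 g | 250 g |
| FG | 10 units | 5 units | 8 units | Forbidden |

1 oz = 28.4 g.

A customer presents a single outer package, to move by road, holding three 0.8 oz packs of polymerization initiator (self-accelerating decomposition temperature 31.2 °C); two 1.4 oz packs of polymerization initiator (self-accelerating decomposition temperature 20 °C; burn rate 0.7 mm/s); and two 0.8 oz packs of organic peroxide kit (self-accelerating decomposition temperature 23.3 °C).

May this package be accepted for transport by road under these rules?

Self-accelerating decomposition temperature 31.2 °C meets the Category SR criterion (Self-Reactive), so the polymerization initiator is Category SR.
The polymerization initiator has self-accelerating decomposition temperature 20 °C, which is ≤ 50 °C, so it is Category SR (Self-Reactive).
The organic peroxide kit has self-accelerating decomposition temperature 23.3 °C, which is ≤ 50 °C, so it is Category SR (Self-Reactive).
Total Category SR: (three 0.8 oz packs = 68.16 g) + (two 1.4 oz packs = 79.52 g) + (two 0.8 oz packs = 45.44 g) = 193.12 g.
193.12 g is within the road limit of 250 g for Category SR.

Yes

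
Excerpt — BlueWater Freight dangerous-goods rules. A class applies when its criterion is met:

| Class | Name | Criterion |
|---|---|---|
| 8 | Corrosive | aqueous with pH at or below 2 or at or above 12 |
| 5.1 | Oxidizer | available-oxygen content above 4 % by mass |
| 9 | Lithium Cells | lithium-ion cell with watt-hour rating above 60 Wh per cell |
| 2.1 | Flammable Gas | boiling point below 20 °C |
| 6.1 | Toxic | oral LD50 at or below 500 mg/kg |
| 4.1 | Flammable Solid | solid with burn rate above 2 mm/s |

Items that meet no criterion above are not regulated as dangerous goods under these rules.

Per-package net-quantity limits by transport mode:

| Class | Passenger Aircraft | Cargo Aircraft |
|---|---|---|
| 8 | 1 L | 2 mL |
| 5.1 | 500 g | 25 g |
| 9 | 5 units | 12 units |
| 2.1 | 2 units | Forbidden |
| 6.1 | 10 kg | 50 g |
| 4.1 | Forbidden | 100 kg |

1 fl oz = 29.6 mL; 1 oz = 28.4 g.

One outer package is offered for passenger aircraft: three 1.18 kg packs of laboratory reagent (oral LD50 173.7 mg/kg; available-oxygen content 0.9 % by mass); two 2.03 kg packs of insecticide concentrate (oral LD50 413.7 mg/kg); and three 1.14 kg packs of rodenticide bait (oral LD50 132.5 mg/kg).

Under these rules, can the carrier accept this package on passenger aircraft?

No

Laboratory reagent: oral LD50 173.7 mg/kg ≤ 500 mg/kg → Class 6.1 (Toxic).
Oral LD50 413.7 mg/kg meets the Class 6.1 criterion (Toxic), so the insecticide concentrate is Class 6.1.
Oral LD50 132.5 mg/kg meets the Class 6.1 criterion (Toxic), so the rodenticide bait is Class 6.1.
Total Class 6.1: (three 1.18 kg packs = 3.54 kg) + (two 2.03 kg packs = 4.06 kg) + (three 1.14 kg packs = 3.42 kg) = 11.02 kg.
That exceeds the Class 6.1 passenger aircraft limit of 10 kg.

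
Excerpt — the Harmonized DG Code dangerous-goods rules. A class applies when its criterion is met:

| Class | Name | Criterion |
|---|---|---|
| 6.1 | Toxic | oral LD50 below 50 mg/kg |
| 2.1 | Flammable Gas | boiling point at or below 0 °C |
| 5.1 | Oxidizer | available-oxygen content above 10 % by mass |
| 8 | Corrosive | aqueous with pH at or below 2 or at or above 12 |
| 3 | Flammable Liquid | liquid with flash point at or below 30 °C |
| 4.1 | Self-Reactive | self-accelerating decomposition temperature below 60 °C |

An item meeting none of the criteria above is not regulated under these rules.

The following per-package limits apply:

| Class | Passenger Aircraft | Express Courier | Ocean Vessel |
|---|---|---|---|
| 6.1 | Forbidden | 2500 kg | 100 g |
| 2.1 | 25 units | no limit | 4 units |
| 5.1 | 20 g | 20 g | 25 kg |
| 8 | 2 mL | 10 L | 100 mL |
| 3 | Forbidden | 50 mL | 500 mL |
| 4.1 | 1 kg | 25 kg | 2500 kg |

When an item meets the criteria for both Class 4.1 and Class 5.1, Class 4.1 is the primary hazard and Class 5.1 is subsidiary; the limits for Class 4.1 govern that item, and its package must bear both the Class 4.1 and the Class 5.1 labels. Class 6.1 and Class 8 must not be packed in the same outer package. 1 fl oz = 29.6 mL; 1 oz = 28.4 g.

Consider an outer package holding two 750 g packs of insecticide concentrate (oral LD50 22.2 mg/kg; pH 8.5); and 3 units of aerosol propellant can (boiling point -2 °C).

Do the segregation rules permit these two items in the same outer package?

Yes

The insecticide concentrate has oral LD50 22.2 mg/kg, which is < 50 mg/kg, so it is Class 6.1 (Toxic).
Boiling point -2 °C meets the Class 2.1 criterion (Flammable Gas), so the aerosol propellant can is Class 2.1.
No segregation rule bars Class 6.1 with Class 2.1.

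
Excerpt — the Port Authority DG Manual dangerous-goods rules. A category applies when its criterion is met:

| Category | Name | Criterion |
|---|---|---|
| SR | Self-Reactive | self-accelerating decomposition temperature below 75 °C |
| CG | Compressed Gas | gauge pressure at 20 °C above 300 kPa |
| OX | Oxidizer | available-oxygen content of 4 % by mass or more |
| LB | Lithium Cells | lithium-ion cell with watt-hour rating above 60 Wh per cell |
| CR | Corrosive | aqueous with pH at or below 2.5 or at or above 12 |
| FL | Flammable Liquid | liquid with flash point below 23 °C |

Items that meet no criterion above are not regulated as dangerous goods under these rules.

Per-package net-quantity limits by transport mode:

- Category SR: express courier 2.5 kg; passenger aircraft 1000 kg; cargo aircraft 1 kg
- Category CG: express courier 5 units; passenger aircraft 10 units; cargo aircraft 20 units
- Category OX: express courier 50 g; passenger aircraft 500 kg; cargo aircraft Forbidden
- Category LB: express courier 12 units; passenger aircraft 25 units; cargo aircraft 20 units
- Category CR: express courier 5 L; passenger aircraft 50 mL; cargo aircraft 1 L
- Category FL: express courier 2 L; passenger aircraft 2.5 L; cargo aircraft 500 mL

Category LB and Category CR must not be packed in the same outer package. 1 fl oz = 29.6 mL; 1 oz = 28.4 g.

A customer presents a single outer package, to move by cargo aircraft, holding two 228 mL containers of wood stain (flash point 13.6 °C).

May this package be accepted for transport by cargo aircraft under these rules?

With flash point 13.6 °C (< 23 °C), the wood stain falls in Category FL.
Category FL quantity: two 228 mL containers = 456 mL.
That is within the Category FL cargo aircraft limit of 500 mL.

Yes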